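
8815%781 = 224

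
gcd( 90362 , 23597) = 1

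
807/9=89  +  2/3 = 89.67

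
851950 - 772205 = 79745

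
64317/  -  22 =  - 2924 + 1/2 = - 2923.50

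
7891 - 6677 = 1214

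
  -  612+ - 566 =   -  1178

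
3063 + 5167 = 8230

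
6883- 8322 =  - 1439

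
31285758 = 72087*434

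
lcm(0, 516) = 0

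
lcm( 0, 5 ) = 0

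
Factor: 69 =3^1*23^1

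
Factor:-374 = -2^1*11^1*17^1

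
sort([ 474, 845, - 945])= [ - 945,474 , 845] 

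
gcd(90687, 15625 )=1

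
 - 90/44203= - 1 + 44113/44203  =  - 0.00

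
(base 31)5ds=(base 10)5236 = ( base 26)7JA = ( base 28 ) 6J0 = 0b1010001110100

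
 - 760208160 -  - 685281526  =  -74926634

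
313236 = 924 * 339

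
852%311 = 230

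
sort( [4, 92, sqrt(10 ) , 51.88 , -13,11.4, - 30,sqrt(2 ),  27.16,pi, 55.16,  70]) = [-30, - 13,sqrt(2 ), pi, sqrt (10), 4,  11.4, 27.16, 51.88, 55.16,70,92]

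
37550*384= 14419200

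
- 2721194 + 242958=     -  2478236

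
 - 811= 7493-8304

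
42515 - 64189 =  - 21674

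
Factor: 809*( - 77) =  - 62293= -7^1 * 11^1*809^1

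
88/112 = 11/14 = 0.79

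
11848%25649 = 11848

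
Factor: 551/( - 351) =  - 3^( - 3)*13^( - 1) * 19^1*29^1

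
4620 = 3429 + 1191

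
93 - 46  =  47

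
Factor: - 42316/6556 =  -71/11= - 11^( - 1)*71^1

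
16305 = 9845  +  6460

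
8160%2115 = 1815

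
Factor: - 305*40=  - 2^3*5^2*61^1 = - 12200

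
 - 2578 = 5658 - 8236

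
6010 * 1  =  6010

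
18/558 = 1/31 =0.03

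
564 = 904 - 340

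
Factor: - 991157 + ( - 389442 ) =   -  11^1*125509^1 = -  1380599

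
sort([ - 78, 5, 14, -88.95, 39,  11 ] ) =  [ - 88.95, - 78,5, 11,14,  39] 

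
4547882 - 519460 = 4028422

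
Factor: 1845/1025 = 3^2*5^( - 1) = 9/5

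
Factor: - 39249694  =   - 2^1*11^1*293^1 * 6089^1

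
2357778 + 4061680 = 6419458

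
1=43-42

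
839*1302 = 1092378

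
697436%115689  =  3302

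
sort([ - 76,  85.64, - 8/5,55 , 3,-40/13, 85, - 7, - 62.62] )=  [ - 76, - 62.62, - 7, - 40/13, - 8/5, 3,55,85,85.64]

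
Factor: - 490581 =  - 3^2*7^1*13^1 *599^1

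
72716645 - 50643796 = 22072849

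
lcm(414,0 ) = 0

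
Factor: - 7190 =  - 2^1*5^1*719^1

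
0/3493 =0 =0.00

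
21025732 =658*31954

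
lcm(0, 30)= 0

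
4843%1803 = 1237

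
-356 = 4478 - 4834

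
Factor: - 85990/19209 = - 2^1*3^(- 1) * 5^1 * 19^( - 1 )*337^( - 1)*8599^1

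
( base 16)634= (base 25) 2DD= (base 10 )1588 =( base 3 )2011211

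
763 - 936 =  - 173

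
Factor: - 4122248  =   - 2^3 *13^2*3049^1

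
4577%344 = 105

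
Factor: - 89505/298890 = - 2^( - 1)*3^( - 2)*13^1*17^1 * 41^( - 1)=- 221/738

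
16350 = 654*25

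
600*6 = 3600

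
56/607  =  56/607 = 0.09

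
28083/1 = 28083=28083.00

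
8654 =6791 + 1863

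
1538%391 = 365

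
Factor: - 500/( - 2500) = 5^(  -  1)=1/5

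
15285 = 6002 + 9283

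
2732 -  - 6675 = 9407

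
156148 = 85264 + 70884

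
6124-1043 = 5081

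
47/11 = 47/11 = 4.27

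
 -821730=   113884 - 935614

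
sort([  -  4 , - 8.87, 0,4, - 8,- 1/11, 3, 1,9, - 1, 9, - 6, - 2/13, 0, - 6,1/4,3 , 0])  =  [ - 8.87 , - 8, - 6, - 6  , -4, - 1,-2/13, - 1/11,0,0,0,1/4,1, 3,3,4, 9, 9]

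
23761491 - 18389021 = 5372470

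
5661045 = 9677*585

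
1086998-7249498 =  - 6162500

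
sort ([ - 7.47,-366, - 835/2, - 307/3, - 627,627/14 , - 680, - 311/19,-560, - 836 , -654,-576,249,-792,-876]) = [  -  876, - 836, - 792, - 680, - 654,  -  627,-576,-560, - 835/2, - 366, - 307/3, - 311/19, - 7.47,627/14,249]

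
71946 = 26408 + 45538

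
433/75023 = 433/75023 = 0.01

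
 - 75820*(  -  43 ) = 3260260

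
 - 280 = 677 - 957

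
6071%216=23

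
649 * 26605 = 17266645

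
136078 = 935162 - 799084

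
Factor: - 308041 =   -  308041^1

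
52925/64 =52925/64=826.95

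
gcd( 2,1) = 1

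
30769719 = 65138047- 34368328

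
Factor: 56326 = 2^1 * 28163^1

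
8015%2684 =2647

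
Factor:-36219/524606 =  - 2^ ( - 1 )*3^1*12073^1 * 262303^( -1)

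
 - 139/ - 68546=139/68546 = 0.00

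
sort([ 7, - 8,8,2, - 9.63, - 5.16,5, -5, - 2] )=[ - 9.63, - 8, - 5.16,-5, - 2,2,  5,7,8] 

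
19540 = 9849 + 9691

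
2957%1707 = 1250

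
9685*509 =4929665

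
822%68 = 6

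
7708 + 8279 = 15987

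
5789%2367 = 1055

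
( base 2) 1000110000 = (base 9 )682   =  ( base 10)560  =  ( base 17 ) 1FG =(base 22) 13A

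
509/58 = 509/58 = 8.78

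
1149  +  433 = 1582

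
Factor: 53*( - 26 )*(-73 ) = 2^1*13^1*53^1*73^1 = 100594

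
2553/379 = 2553/379 = 6.74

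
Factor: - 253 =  - 11^1*23^1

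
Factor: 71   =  71^1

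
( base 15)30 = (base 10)45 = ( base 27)1I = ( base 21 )23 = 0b101101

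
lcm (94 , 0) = 0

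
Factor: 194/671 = 2^1*11^ ( - 1 )*61^( - 1 )*97^1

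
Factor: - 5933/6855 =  - 3^( - 1 )*5^( - 1 )*17^1*349^1*457^(-1)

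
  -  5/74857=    - 5/74857 = - 0.00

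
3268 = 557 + 2711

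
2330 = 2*1165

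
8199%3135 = 1929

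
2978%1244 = 490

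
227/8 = 227/8  =  28.38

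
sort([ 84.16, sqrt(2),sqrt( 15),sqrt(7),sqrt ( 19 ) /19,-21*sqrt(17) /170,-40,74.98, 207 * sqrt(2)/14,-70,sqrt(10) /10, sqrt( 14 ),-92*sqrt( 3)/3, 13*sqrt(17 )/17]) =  [  -  70, - 92*sqrt( 3 )/3,-40, - 21*sqrt( 17 ) /170,sqrt( 19 )/19,sqrt( 10)/10,sqrt( 2),sqrt( 7),13 * sqrt( 17)/17, sqrt( 14) , sqrt( 15), 207*sqrt( 2) /14, 74.98,84.16] 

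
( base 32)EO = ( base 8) 730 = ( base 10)472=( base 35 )dh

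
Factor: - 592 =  - 2^4*37^1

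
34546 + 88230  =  122776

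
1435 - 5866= -4431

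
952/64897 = 136/9271 = 0.01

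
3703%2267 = 1436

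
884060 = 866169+17891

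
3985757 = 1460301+2525456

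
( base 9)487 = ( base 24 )GJ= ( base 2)110010011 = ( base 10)403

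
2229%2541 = 2229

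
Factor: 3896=2^3*  487^1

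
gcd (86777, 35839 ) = 1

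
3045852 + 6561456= 9607308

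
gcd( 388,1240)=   4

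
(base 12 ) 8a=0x6A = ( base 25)46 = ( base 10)106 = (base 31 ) 3d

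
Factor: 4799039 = 7^1 * 19^1*36083^1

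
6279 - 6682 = - 403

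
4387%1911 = 565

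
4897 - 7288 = -2391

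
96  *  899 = 86304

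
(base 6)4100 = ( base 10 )900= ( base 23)1G3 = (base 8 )1604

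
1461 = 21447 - 19986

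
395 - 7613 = - 7218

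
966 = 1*966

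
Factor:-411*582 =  - 2^1*3^2*97^1*137^1 = - 239202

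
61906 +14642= 76548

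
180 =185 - 5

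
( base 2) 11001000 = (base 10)200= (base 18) b2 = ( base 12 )148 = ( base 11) 172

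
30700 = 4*7675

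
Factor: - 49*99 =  - 4851 = -3^2*7^2*11^1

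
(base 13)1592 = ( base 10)3161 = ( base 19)8E7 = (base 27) 492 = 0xC59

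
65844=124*531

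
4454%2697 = 1757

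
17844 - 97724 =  - 79880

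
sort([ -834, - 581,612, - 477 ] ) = [ - 834,  -  581, - 477,612]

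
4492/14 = 2246/7 = 320.86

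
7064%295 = 279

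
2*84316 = 168632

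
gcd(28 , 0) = 28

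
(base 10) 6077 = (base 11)4625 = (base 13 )29C6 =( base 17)1408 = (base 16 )17bd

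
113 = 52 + 61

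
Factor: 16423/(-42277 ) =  - 11^1 * 67^ ( - 1 )*631^(-1)*1493^1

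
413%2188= 413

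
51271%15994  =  3289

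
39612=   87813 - 48201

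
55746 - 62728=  - 6982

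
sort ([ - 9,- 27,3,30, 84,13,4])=[-27, - 9,3,4, 13,30,84]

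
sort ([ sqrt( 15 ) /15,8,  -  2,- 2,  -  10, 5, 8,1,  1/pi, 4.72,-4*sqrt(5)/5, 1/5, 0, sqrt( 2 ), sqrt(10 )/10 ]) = [-10 , - 2, - 2,  -  4*sqrt( 5)/5 , 0, 1/5,  sqrt(15 ) /15 , sqrt(10)/10,1/pi,1, sqrt(2), 4.72, 5, 8, 8]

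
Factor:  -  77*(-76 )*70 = 2^3  *  5^1*7^2*11^1*19^1 = 409640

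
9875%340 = 15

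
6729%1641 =165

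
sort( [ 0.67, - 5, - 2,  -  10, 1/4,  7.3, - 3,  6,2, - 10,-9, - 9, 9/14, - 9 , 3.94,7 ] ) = [ - 10, - 10, - 9, -9,  -  9,-5, - 3,- 2,1/4, 9/14, 0.67, 2, 3.94, 6, 7, 7.3] 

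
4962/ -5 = -993 + 3/5 = - 992.40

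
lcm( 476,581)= 39508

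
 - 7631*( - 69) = 526539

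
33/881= 33/881 = 0.04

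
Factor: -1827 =- 3^2*7^1*29^1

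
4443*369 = 1639467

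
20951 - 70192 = -49241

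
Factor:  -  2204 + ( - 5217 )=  - 7421 = - 41^1 * 181^1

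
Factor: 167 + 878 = 1045  =  5^1*11^1 *19^1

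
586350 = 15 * 39090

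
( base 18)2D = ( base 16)31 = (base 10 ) 49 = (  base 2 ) 110001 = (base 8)61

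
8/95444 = 2/23861=0.00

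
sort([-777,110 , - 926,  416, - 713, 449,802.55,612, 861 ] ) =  [-926, - 777,- 713,  110,416,449,612,802.55, 861] 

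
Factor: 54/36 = 3/2 = 2^( - 1)*3^1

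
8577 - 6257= 2320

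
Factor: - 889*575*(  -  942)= 2^1*3^1*5^2*7^1*23^1*127^1*157^1=481526850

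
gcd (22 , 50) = 2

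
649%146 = 65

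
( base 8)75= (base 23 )2F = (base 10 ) 61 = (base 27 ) 27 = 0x3d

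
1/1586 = 1/1586 = 0.00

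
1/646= 1/646 = 0.00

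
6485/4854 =6485/4854 = 1.34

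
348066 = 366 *951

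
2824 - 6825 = - 4001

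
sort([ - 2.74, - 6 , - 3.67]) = [ - 6 , - 3.67, - 2.74]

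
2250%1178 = 1072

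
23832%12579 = 11253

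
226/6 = 37 + 2/3= 37.67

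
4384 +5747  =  10131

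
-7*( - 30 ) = 210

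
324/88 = 81/22 = 3.68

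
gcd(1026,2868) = 6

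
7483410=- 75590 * ( - 99) 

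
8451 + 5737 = 14188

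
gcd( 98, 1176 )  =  98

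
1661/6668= 1661/6668 = 0.25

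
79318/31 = 79318/31 = 2558.65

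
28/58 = 14/29 = 0.48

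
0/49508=0=0.00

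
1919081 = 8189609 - 6270528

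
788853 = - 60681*(  -  13)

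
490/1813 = 10/37 = 0.27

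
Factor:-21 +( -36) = - 3^1 * 19^1 = - 57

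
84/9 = 28/3 = 9.33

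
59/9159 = 59/9159=0.01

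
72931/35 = 2083+ 26/35 = 2083.74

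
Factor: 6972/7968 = 2^( -3)*7^1= 7/8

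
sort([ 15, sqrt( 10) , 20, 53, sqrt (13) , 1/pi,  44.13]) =[ 1/pi,sqrt( 10),sqrt( 13) , 15,20,44.13, 53] 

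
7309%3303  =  703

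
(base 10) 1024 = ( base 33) v1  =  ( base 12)714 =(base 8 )2000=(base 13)60a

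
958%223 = 66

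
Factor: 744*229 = 2^3*3^1*31^1*229^1 = 170376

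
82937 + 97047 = 179984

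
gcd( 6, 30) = 6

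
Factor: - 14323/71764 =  - 2^(-2)*7^( - 1)*11^(-1)*233^( - 1 )*14323^1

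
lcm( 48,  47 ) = 2256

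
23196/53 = 23196/53 = 437.66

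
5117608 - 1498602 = 3619006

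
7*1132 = 7924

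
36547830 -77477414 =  - 40929584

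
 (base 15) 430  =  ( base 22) 1KL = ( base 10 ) 945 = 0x3B1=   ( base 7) 2520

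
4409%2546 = 1863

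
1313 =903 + 410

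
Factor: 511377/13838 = 813/22 = 2^( - 1)*3^1*11^ ( - 1)*271^1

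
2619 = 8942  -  6323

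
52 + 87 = 139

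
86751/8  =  10843 + 7/8 = 10843.88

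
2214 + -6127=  - 3913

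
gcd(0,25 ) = 25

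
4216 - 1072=3144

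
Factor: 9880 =2^3*5^1*13^1*19^1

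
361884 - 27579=334305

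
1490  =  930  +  560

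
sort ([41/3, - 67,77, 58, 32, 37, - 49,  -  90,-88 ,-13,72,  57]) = [  -  90,- 88 , - 67, - 49, - 13, 41/3, 32, 37,  57, 58,72,77 ] 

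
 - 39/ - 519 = 13/173 = 0.08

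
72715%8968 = 971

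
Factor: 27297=3^4 * 337^1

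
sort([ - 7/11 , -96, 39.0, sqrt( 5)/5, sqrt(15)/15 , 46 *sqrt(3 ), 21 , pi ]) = [ - 96, - 7/11, sqrt ( 15)/15,sqrt( 5 )/5, pi , 21 , 39.0, 46 * sqrt(3 ) ]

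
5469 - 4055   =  1414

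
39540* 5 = 197700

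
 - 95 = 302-397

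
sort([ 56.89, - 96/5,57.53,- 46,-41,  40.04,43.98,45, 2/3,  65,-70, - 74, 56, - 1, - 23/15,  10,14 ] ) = [ - 74, - 70,-46,-41, - 96/5, - 23/15 , - 1,2/3,10,14,40.04, 43.98, 45, 56,56.89, 57.53 , 65]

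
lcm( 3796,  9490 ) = 18980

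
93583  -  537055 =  - 443472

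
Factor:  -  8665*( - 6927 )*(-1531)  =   - 91894378605 = - 3^1 * 5^1*1531^1*1733^1*2309^1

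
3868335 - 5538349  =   - 1670014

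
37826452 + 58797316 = 96623768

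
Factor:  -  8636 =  - 2^2*17^1*127^1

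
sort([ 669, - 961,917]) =[ - 961,669, 917 ] 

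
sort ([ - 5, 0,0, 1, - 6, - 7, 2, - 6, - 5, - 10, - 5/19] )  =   [ - 10, - 7, - 6, - 6, - 5,  -  5, - 5/19,0, 0 , 1, 2]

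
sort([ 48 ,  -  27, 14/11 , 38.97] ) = [ - 27, 14/11,38.97 , 48] 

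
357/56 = 51/8=6.38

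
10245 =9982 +263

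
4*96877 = 387508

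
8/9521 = 8/9521 = 0.00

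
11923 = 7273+4650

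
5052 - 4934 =118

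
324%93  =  45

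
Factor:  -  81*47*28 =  - 2^2*3^4*7^1*47^1 = - 106596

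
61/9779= 61/9779 = 0.01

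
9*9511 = 85599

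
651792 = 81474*8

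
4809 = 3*1603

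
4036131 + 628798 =4664929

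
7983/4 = 7983/4 = 1995.75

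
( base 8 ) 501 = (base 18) HF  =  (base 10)321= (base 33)9O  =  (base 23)DM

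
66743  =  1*66743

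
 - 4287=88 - 4375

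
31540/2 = 15770 = 15770.00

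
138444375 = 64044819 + 74399556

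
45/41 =1 + 4/41 = 1.10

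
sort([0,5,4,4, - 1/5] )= [ - 1/5,0, 4,4, 5 ]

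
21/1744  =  21/1744  =  0.01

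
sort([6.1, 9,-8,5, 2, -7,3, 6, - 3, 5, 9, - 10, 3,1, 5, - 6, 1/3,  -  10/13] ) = [ -10,-8,-7, - 6, - 3, - 10/13, 1/3, 1,2, 3, 3,5,  5,5, 6,6.1 , 9, 9 ]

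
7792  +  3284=11076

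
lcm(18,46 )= 414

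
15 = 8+7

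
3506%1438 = 630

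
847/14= 121/2 = 60.50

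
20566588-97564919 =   -  76998331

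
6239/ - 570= - 6239/570 = - 10.95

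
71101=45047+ 26054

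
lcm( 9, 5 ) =45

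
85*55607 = 4726595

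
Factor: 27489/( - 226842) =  - 2^( - 1 )  *7^1*17^1*491^(-1 ) =-119/982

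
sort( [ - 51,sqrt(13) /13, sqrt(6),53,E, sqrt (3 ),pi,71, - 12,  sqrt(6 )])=[ - 51,  -  12, sqrt( 13) /13,  sqrt( 3 ),  sqrt(6 ),  sqrt(6 ), E,pi,53,71]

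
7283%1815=23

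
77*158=12166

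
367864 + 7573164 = 7941028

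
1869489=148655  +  1720834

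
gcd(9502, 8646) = 2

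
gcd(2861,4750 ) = 1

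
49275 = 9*5475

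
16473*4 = 65892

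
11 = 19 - 8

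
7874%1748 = 882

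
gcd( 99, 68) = 1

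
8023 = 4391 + 3632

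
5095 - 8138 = -3043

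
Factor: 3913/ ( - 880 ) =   -  2^ ( - 4 )*5^ ( - 1 )*7^1*11^(-1)*13^1*43^1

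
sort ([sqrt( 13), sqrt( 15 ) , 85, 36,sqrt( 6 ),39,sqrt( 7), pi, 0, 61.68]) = [ 0,sqrt( 6), sqrt(7 ),pi, sqrt(13), sqrt (15),36, 39,61.68,85 ]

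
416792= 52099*8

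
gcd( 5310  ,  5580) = 90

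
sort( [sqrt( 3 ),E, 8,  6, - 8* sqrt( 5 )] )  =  [-8*sqrt(5 ),sqrt( 3 ),  E,6,8] 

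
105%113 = 105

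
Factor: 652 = 2^2*163^1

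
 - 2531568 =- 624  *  4057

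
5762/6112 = 2881/3056  =  0.94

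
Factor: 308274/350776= 2^( - 2)* 3^1*163^ (  -  1 )*191^1 = 573/652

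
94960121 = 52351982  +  42608139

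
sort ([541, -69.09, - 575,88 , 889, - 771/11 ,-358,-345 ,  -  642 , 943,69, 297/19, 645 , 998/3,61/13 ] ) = [ - 642, - 575,  -  358, - 345, - 771/11, - 69.09, 61/13,297/19,  69,88 , 998/3, 541, 645,  889, 943 ]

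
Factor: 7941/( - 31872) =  - 2^(-7) * 83^(- 1 ) * 2647^1 = - 2647/10624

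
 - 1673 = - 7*239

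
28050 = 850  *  33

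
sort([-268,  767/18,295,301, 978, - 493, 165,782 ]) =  [ - 493, - 268, 767/18,165,  295, 301,782,978] 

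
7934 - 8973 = - 1039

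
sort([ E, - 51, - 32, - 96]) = [ - 96, - 51, -32  ,  E ] 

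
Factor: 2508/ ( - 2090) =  - 6/5 = - 2^1*3^1 * 5^( - 1)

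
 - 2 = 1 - 3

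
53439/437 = 53439/437 = 122.29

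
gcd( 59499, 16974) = 9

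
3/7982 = 3/7982 = 0.00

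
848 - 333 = 515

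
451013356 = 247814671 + 203198685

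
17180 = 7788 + 9392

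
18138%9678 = 8460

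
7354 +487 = 7841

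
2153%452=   345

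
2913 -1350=1563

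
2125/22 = 2125/22 =96.59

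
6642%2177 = 111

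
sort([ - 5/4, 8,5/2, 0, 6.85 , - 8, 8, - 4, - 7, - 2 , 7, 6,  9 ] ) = [ - 8, - 7,- 4 , - 2, - 5/4 , 0, 5/2,  6, 6.85,7, 8, 8 , 9] 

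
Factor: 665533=11^1 * 17^1*3559^1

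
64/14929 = 64/14929  =  0.00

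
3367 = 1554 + 1813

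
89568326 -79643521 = 9924805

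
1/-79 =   -  1/79   =  - 0.01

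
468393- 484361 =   -  15968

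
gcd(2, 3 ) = 1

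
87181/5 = 87181/5 = 17436.20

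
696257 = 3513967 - 2817710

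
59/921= 59/921 =0.06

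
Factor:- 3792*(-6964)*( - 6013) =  - 2^6 *3^1* 7^1*79^1*859^1*1741^1  =  - 158788225344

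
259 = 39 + 220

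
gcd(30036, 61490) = 2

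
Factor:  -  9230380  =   - 2^2*5^1*43^1*10733^1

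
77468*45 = 3486060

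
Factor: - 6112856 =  - 2^3*647^1*1181^1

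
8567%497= 118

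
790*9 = 7110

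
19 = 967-948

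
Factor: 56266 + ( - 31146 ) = 25120 = 2^5*5^1*157^1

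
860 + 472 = 1332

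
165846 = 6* 27641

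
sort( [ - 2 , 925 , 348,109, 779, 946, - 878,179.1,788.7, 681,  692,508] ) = [  -  878, - 2,109,179.1, 348,  508, 681, 692, 779,788.7, 925 , 946] 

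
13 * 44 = 572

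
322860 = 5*64572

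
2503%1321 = 1182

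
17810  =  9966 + 7844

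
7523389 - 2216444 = 5306945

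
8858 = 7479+1379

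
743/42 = 743/42 = 17.69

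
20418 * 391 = 7983438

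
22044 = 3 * 7348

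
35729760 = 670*53328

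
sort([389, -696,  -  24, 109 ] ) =[-696, - 24, 109, 389 ] 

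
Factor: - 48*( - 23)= 1104 = 2^4*3^1*23^1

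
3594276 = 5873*612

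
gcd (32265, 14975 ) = 5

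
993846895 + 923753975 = 1917600870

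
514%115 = 54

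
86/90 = 43/45=0.96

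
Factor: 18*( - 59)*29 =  - 2^1 * 3^2*29^1*59^1 = -30798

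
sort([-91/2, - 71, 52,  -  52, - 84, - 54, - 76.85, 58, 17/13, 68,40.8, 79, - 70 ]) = [ - 84, - 76.85 , -71, - 70,- 54, - 52,-91/2,17/13, 40.8,52,58,68, 79 ] 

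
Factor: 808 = 2^3*101^1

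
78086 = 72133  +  5953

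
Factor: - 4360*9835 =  - 2^3*5^2*7^1*109^1*281^1 = - 42880600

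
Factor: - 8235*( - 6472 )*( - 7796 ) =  -2^5*3^3*5^1*61^1*809^1*1949^1 = - 415502788320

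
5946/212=28 + 5/106 = 28.05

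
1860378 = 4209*442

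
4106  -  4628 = -522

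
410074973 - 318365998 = 91708975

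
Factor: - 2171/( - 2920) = 2^( - 3)*5^( - 1)*13^1*73^( - 1)* 167^1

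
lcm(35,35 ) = 35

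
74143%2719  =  730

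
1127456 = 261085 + 866371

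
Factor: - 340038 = -2^1 * 3^4* 2099^1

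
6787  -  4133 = 2654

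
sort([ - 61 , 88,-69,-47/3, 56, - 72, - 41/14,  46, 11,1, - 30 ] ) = [ - 72 , - 69, - 61, - 30, - 47/3, - 41/14,1 , 11,46,56 , 88]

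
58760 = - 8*(-7345) 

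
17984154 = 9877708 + 8106446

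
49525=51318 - 1793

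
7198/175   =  41  +  23/175 = 41.13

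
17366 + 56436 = 73802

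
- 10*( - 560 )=5600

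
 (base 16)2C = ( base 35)19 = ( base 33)1b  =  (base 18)28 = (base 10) 44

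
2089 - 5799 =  - 3710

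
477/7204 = 477/7204 = 0.07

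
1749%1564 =185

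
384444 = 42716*9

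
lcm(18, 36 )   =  36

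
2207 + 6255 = 8462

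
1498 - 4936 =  - 3438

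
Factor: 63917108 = 2^2*15979277^1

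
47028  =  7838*6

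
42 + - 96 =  - 54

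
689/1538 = 689/1538 = 0.45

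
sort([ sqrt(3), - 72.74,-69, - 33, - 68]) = [ - 72.74 ,  -  69,-68, - 33, sqrt( 3 )]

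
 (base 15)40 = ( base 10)60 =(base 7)114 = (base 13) 48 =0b111100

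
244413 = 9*27157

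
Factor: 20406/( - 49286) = -537/1297 = -3^1*179^1*1297^( - 1)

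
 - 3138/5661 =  - 1 + 841/1887 = - 0.55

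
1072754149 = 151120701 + 921633448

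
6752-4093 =2659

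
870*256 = 222720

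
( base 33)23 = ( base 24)2L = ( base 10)69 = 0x45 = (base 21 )36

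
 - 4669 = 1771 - 6440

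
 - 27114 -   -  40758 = 13644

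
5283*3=15849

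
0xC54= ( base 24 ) 5BC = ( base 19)8E2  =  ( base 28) 40k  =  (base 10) 3156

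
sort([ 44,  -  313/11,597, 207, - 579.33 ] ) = [ - 579.33, - 313/11, 44 , 207,597] 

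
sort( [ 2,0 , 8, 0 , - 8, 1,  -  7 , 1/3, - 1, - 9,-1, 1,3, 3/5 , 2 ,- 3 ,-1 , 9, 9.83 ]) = [-9 ,-8, - 7, - 3, - 1, - 1, - 1, 0, 0, 1/3, 3/5,1,1,2,2 , 3,  8 , 9, 9.83 ] 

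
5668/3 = 5668/3  =  1889.33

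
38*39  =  1482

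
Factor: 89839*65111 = 5849507129 = 65111^1*89839^1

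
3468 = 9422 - 5954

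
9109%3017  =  58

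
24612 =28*879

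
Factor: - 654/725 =-2^1*3^1*5^( - 2 )*  29^( - 1 )  *109^1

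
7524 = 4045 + 3479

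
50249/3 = 16749 + 2/3 = 16749.67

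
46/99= 46/99 = 0.46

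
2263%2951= 2263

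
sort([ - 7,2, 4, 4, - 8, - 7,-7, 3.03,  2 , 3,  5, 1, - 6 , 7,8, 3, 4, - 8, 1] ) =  [ - 8,  -  8 , - 7, - 7, - 7 , - 6, 1,1 , 2,  2,  3,  3, 3.03, 4 , 4, 4 , 5,  7, 8]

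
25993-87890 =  - 61897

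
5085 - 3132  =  1953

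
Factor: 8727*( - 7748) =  - 2^2*  3^1*13^1*149^1*2909^1 = - 67616796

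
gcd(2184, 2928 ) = 24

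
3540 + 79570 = 83110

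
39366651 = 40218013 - 851362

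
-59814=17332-77146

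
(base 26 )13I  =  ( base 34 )MO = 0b1100000100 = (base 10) 772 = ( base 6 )3324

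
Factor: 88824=2^3 * 3^1*3701^1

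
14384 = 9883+4501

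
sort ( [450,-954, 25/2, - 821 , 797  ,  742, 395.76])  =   [ - 954, -821, 25/2, 395.76,450, 742  ,  797 ] 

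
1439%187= 130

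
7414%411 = 16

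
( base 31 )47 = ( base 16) 83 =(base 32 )43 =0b10000011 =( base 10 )131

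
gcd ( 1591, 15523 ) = 43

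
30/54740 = 3/5474 = 0.00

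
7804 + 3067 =10871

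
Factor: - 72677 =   -  11^1*6607^1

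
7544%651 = 383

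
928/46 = 20 + 4/23= 20.17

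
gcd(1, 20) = 1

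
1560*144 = 224640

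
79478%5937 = 2297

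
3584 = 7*512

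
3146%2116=1030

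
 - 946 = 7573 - 8519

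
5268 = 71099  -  65831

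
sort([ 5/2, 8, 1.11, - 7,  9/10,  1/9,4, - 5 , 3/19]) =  [ - 7, - 5,  1/9, 3/19, 9/10,1.11,5/2,4 , 8 ] 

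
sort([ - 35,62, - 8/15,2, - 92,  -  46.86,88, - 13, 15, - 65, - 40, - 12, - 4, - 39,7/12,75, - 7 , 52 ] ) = [ - 92,-65, - 46.86, - 40, - 39, - 35 , - 13, - 12, - 7, - 4, - 8/15, 7/12,2,15,52,62, 75,88]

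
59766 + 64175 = 123941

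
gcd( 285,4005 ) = 15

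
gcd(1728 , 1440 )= 288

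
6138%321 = 39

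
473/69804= 473/69804 = 0.01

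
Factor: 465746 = 2^1 * 59^1*3947^1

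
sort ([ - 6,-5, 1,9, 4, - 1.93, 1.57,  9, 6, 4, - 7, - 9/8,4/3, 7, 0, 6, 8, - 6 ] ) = [ - 7, - 6, - 6, - 5,  -  1.93, - 9/8, 0,1,  4/3, 1.57,  4,4, 6,6, 7, 8, 9, 9]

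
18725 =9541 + 9184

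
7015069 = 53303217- 46288148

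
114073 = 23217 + 90856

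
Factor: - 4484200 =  - 2^3*5^2*7^1*3203^1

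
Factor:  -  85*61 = - 5185 = -5^1 * 17^1*61^1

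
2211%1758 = 453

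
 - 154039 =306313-460352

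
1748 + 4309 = 6057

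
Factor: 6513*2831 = 3^1 * 13^1*19^1*149^1*167^1=18438303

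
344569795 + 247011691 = 591581486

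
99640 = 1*99640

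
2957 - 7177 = - 4220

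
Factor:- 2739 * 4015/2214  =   - 2^(-1)*3^(-2 )*5^1*11^2* 41^( - 1 )*73^1 * 83^1 = - 3665695/738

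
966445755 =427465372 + 538980383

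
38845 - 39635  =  -790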